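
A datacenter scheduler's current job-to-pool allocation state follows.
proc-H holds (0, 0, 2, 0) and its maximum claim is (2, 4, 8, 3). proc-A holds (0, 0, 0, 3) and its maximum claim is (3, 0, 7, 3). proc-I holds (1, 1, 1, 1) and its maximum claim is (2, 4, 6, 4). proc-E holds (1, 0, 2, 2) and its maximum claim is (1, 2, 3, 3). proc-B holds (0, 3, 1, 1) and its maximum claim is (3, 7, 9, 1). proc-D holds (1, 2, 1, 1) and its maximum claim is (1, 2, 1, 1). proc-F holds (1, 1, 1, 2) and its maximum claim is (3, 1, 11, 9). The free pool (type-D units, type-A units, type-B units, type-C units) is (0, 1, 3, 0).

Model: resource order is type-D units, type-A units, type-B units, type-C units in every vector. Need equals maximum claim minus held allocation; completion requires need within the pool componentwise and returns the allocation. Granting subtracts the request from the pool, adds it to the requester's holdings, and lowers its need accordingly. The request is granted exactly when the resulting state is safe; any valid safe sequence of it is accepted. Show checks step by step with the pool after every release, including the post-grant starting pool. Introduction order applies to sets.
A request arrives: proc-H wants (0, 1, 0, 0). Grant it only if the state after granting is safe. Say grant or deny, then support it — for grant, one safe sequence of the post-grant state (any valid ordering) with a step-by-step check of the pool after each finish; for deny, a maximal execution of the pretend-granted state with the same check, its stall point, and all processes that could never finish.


DENY — the pretend-granted state is unsafe.
Key observation: after proc-D, proc-E the pool peaks at (2, 2, 6, 3), and each blocked process is short somewhere: proc-H on type-A units; proc-A on type-D units, type-B units; proc-I on type-A units; proc-B on type-D units, type-A units, type-B units; proc-F on type-B units, type-C units.
Pretend the grant happened; the run proc-D, proc-E goes as far as possible. Check, step by step:
  pool = (0, 0, 3, 0)
  proc-D needs (0, 0, 0, 0) <= (0, 0, 3, 0) -> finishes; pool += (1, 2, 1, 1) = (1, 2, 4, 1)
  proc-E needs (0, 2, 1, 1) <= (1, 2, 4, 1) -> finishes; pool += (1, 0, 2, 2) = (2, 2, 6, 3)
  proc-H cannot run: need (2, 3, 6, 3) vs free (2, 2, 6, 3) (insufficient type-A units)
  proc-A cannot run: need (3, 0, 7, 0) vs free (2, 2, 6, 3) (insufficient type-D units and type-B units)
  proc-I cannot run: need (1, 3, 5, 3) vs free (2, 2, 6, 3) (insufficient type-A units)
  proc-B cannot run: need (3, 4, 8, 0) vs free (2, 2, 6, 3) (insufficient type-D units, type-A units and type-B units)
  proc-F cannot run: need (2, 0, 10, 7) vs free (2, 2, 6, 3) (insufficient type-B units and type-C units)
Had the request been granted, proc-H, proc-A, proc-I, proc-B and proc-F could never finish.


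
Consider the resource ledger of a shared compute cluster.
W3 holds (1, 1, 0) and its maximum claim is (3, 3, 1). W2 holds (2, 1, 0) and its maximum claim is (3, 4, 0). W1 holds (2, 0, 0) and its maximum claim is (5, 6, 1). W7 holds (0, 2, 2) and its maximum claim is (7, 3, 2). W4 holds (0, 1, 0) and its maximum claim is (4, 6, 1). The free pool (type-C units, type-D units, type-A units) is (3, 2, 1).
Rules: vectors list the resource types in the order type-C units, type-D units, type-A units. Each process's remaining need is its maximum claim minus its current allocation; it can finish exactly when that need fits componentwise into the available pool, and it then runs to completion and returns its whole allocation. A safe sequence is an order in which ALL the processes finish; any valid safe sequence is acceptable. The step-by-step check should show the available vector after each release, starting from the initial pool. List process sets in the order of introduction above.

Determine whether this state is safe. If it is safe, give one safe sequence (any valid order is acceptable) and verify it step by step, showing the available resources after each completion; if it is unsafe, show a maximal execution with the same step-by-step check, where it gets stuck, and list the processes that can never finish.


The state is UNSAFE.
Key observation: after W3, W2 the pool peaks at (6, 4, 1), and each blocked process is short somewhere: W1 on type-D units; W7 on type-C units; W4 on type-D units.
Going as far as possible: W3, W2; after that, nothing fits. Walking it through:
  pool = (3, 2, 1)
  W3: need (2, 2, 1) fits (3, 2, 1); releases (1, 1, 0), pool now (4, 3, 1)
  W2: need (1, 3, 0) fits (4, 3, 1); releases (2, 1, 0), pool now (6, 4, 1)
  W1 cannot run: need (3, 6, 1) vs free (6, 4, 1) (insufficient type-D units)
  W7 cannot run: need (7, 1, 0) vs free (6, 4, 1) (insufficient type-C units)
  W4 cannot run: need (4, 5, 1) vs free (6, 4, 1) (insufficient type-D units)
Permanently blocked: W1, W7 and W4.


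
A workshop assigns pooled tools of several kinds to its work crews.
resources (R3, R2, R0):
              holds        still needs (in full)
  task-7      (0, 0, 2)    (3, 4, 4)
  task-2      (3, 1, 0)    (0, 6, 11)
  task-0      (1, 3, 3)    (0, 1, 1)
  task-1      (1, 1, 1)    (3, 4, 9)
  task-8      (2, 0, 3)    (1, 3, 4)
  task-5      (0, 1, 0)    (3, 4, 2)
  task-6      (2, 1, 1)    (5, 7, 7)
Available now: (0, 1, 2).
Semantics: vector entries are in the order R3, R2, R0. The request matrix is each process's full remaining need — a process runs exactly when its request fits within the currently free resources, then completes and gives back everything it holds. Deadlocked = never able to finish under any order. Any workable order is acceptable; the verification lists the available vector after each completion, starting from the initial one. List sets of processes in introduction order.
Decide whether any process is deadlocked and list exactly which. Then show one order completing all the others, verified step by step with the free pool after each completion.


The deadlocked set is empty.
Key observation: task-0 can run right away; the returned allocation unlocks the remaining processes in turn.
A valid finishing order for the others: task-0, task-8, task-7, task-1, task-5, task-2, task-6. Step-by-step check:
  pool = (0, 1, 2)
  run task-0 (needs (0, 1, 1), free (0, 1, 2)); after release of (1, 3, 3) the pool is (1, 4, 5)
  run task-8 (needs (1, 3, 4), free (1, 4, 5)); after release of (2, 0, 3) the pool is (3, 4, 8)
  run task-7 (needs (3, 4, 4), free (3, 4, 8)); after release of (0, 0, 2) the pool is (3, 4, 10)
  run task-1 (needs (3, 4, 9), free (3, 4, 10)); after release of (1, 1, 1) the pool is (4, 5, 11)
  run task-5 (needs (3, 4, 2), free (4, 5, 11)); after release of (0, 1, 0) the pool is (4, 6, 11)
  run task-2 (needs (0, 6, 11), free (4, 6, 11)); after release of (3, 1, 0) the pool is (7, 7, 11)
  run task-6 (needs (5, 7, 7), free (7, 7, 11)); after release of (2, 1, 1) the pool is (9, 8, 12)


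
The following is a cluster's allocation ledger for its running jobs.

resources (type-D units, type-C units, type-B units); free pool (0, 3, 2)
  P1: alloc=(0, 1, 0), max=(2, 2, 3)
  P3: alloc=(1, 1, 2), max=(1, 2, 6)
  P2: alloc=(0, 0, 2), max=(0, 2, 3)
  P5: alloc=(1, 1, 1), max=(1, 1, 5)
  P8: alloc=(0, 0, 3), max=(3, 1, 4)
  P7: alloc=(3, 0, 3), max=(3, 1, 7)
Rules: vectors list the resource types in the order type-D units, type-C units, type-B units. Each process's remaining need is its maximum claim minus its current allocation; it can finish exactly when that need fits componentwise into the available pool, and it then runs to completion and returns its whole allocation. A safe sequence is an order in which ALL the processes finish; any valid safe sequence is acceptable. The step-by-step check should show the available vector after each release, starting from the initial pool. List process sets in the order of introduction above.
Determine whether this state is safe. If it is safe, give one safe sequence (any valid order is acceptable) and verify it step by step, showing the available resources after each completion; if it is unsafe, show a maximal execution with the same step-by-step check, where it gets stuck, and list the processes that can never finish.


SAFE — a valid safe sequence is P2, P5, P7, P3, P1, P8.
Key observation: at P5 the run first touches a limit — (0, 0, 4) against (0, 3, 4), exact on a resource it actually requests.
Walking it through:
  pool = (0, 3, 2)
  run P2 (needs (0, 2, 1), free (0, 3, 2)); after release of (0, 0, 2) the pool is (0, 3, 4)
  run P5 (needs (0, 0, 4), free (0, 3, 4)); after release of (1, 1, 1) the pool is (1, 4, 5)
  run P7 (needs (0, 1, 4), free (1, 4, 5)); after release of (3, 0, 3) the pool is (4, 4, 8)
  run P3 (needs (0, 1, 4), free (4, 4, 8)); after release of (1, 1, 2) the pool is (5, 5, 10)
  run P1 (needs (2, 1, 3), free (5, 5, 10)); after release of (0, 1, 0) the pool is (5, 6, 10)
  run P8 (needs (3, 1, 1), free (5, 6, 10)); after release of (0, 0, 3) the pool is (5, 6, 13)


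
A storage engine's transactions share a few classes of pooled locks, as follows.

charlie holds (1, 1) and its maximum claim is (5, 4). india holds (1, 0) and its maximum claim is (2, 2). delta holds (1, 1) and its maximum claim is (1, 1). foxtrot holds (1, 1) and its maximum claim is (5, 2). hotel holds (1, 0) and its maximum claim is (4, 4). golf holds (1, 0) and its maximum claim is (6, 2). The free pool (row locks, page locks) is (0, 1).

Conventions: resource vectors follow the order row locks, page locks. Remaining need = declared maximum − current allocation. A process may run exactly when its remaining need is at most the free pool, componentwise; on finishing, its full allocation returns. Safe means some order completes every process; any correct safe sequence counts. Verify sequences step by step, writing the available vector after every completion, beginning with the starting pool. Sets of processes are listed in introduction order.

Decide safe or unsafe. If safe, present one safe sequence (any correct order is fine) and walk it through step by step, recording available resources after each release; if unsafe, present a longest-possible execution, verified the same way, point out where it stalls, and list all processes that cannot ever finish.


UNSAFE — no complete ordering exists.
Key observation: once delta, india finish, the pool peaks at (2, 2) — and every remaining process still needs more row locks than that.
A maximal execution: delta, india — then nothing else fits. Check, step by step:
  pool = (0, 1)
  delta needs (0, 0) <= (0, 1) -> finishes; pool += (1, 1) = (1, 2)
  india needs (1, 2) <= (1, 2) -> finishes; pool += (1, 0) = (2, 2)
  blocked: charlie wants (4, 3), pool (2, 2) — not enough row locks and page locks
  blocked: foxtrot wants (4, 1), pool (2, 2) — not enough row locks
  blocked: hotel wants (3, 4), pool (2, 2) — not enough row locks and page locks
  blocked: golf wants (5, 2), pool (2, 2) — not enough row locks
Processes that can never finish: charlie, foxtrot, hotel and golf.


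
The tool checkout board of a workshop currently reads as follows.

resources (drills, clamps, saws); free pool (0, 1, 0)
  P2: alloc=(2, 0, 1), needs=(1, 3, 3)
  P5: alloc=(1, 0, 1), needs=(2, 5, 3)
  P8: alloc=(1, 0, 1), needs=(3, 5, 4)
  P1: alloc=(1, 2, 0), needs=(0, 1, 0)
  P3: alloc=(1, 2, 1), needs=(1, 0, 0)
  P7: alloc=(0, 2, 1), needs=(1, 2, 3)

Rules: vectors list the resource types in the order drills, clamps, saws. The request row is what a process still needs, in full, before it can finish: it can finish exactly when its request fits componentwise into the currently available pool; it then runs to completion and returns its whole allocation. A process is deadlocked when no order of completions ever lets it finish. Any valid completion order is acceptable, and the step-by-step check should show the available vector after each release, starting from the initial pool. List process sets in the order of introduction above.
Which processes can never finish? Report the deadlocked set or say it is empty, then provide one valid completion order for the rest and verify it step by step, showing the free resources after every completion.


Deadlocked: P2, P5, P8 and P7.
Key observation: no order helps: past P1, P3, the free pool tops out at (2, 5, 1), below what each blocked process needs in saws.
The rest can finish in the order P1, P3. Step-by-step check:
  pool = (0, 1, 0)
  run P1 (needs (0, 1, 0), free (0, 1, 0)); after release of (1, 2, 0) the pool is (1, 3, 0)
  run P3 (needs (1, 0, 0), free (1, 3, 0)); after release of (1, 2, 1) the pool is (2, 5, 1)
None of the blocked processes ever fits:
  P2 cannot run: need (1, 3, 3) vs free (2, 5, 1) (insufficient saws)
  P5 cannot run: need (2, 5, 3) vs free (2, 5, 1) (insufficient saws)
  P8 cannot run: need (3, 5, 4) vs free (2, 5, 1) (insufficient drills and saws)
  P7 cannot run: need (1, 2, 3) vs free (2, 5, 1) (insufficient saws)


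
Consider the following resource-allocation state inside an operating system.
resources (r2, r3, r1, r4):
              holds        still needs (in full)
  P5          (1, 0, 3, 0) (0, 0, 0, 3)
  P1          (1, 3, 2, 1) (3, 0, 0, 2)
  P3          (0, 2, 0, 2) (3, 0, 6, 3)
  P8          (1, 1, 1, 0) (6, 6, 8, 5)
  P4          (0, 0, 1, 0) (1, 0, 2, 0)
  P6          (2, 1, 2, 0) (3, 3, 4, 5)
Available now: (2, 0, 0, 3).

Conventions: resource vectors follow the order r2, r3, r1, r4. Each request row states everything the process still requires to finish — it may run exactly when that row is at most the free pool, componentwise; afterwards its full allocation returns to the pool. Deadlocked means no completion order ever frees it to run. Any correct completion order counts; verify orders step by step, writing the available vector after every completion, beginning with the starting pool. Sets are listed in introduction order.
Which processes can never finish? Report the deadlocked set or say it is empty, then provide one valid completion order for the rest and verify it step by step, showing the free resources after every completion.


Nothing here is deadlocked.
Key observation: P5 can run right away; the returned allocation unlocks the remaining processes in turn.
The rest can finish in the order P5, P1, P4, P3, P6, P8. Step-by-step check:
  pool = (2, 0, 0, 3)
  P5 needs (0, 0, 0, 3) <= (2, 0, 0, 3) -> finishes; pool += (1, 0, 3, 0) = (3, 0, 3, 3)
  P1 needs (3, 0, 0, 2) <= (3, 0, 3, 3) -> finishes; pool += (1, 3, 2, 1) = (4, 3, 5, 4)
  P4 needs (1, 0, 2, 0) <= (4, 3, 5, 4) -> finishes; pool += (0, 0, 1, 0) = (4, 3, 6, 4)
  P3 needs (3, 0, 6, 3) <= (4, 3, 6, 4) -> finishes; pool += (0, 2, 0, 2) = (4, 5, 6, 6)
  P6 needs (3, 3, 4, 5) <= (4, 5, 6, 6) -> finishes; pool += (2, 1, 2, 0) = (6, 6, 8, 6)
  P8 needs (6, 6, 8, 5) <= (6, 6, 8, 6) -> finishes; pool += (1, 1, 1, 0) = (7, 7, 9, 6)


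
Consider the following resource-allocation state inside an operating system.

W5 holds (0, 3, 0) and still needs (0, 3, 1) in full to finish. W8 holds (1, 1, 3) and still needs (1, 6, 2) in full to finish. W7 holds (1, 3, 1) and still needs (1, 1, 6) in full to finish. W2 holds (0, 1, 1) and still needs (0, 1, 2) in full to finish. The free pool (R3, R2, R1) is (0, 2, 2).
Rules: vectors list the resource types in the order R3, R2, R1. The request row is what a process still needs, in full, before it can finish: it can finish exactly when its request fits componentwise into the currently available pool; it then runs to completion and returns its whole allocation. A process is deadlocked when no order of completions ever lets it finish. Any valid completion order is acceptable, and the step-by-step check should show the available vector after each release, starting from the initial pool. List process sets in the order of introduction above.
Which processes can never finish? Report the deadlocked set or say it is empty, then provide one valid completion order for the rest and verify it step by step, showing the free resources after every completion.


Deadlocked: W8 and W7.
Key observation: R3 is the bottleneck — with W2, W5 done the pool holds (0, 6, 3), short of every remaining need.
A valid finishing order for the others: W2, W5. Walking it through:
  pool = (0, 2, 2)
  run W2 (needs (0, 1, 2), free (0, 2, 2)); after release of (0, 1, 1) the pool is (0, 3, 3)
  run W5 (needs (0, 3, 1), free (0, 3, 3)); after release of (0, 3, 0) the pool is (0, 6, 3)
The stuck group stays short no matter what:
  W8 cannot run: need (1, 6, 2) vs free (0, 6, 3) (insufficient R3)
  W7 cannot run: need (1, 1, 6) vs free (0, 6, 3) (insufficient R3 and R1)


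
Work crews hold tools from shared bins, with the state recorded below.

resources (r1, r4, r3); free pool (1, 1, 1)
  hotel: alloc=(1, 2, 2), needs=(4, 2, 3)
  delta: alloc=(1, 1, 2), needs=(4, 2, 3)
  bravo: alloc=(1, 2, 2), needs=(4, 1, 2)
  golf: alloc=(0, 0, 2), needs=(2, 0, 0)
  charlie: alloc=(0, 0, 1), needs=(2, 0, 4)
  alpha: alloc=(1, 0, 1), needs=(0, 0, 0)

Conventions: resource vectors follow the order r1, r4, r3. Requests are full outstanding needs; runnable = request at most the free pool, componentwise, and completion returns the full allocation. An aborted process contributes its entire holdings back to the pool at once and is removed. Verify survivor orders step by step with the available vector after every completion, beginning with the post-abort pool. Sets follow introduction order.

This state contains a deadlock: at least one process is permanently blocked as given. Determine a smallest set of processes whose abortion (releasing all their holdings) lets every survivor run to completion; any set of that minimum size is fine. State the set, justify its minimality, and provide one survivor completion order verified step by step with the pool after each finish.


Abort hotel and bravo.
Key observation: aborting hotel and bravo returns (2, 4, 4), and delta — hopeless before — runs at step 2 with the returned capacity in the pool.
No one abort is enough; case by case: hotel alone leaves delta blocked (short on r1); delta alone leaves hotel blocked (short on r1); bravo alone leaves hotel blocked (short on r1); golf alone leaves hotel blocked (short on r1 and r4); charlie alone leaves hotel blocked (short on r1 and r4); alpha alone leaves hotel blocked (short on r1 and r4).
Survivors finish in the order: alpha, delta, golf, charlie. Walking it through (pool after the aborts first):
  pool = (3, 5, 5)
  alpha: need (0, 0, 0) fits (3, 5, 5); releases (1, 0, 1), pool now (4, 5, 6)
  delta: need (4, 2, 3) fits (4, 5, 6); releases (1, 1, 2), pool now (5, 6, 8)
  golf: need (2, 0, 0) fits (5, 6, 8); releases (0, 0, 2), pool now (5, 6, 10)
  charlie: need (2, 0, 4) fits (5, 6, 10); releases (0, 0, 1), pool now (5, 6, 11)


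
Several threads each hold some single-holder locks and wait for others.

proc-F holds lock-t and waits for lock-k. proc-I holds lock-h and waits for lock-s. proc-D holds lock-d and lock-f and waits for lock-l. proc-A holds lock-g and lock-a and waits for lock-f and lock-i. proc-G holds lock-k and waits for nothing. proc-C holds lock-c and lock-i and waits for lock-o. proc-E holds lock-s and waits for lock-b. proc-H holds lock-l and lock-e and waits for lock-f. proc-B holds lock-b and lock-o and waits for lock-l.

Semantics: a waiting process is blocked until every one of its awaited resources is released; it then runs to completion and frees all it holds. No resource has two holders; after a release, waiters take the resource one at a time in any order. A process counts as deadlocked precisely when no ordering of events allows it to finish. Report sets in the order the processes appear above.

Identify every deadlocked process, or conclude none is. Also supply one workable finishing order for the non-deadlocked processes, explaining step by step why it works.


Deadlocked set: proc-I, proc-D, proc-A, proc-C, proc-E, proc-H and proc-B.
Key observation: along proc-H -> proc-D -> proc-H, each member waits on what the next one holds — a deadlock; proc-I, proc-A, proc-C, proc-E and proc-B wait into the deadlock from upstream.
A valid finishing order for the others: proc-G, proc-F.
Verifying each step:
  run proc-G (it waits on nothing); releases lock-k
  proc-F: everything it awaited (lock-k) is free; runs, freeing lock-t


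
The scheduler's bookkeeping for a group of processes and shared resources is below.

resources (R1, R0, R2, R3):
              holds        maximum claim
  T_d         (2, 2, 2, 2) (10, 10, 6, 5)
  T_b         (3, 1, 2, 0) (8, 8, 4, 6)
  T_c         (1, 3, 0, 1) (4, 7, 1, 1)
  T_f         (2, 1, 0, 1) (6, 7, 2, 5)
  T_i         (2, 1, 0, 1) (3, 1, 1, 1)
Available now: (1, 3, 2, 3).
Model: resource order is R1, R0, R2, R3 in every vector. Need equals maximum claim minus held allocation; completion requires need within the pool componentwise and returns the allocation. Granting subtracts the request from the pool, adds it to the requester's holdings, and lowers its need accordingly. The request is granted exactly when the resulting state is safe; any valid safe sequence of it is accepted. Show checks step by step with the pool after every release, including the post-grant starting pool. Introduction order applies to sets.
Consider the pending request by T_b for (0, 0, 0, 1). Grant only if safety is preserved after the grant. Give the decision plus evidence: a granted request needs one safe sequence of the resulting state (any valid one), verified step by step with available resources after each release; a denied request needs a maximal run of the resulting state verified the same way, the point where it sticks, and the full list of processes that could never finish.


GRANT. The post-grant state is safe; one safe sequence: T_i, T_c, T_f, T_b, T_d.
Key observation: with (1, 3, 2, 2) left after the transfer, T_i can run at once — the state stays safe.
Verifying the post-grant state step by step:
  pool = (1, 3, 2, 2)
  T_i: need (1, 0, 1, 0) fits (1, 3, 2, 2); releases (2, 1, 0, 1), pool now (3, 4, 2, 3)
  T_c: need (3, 4, 1, 0) fits (3, 4, 2, 3); releases (1, 3, 0, 1), pool now (4, 7, 2, 4)
  T_f: need (4, 6, 2, 4) fits (4, 7, 2, 4); releases (2, 1, 0, 1), pool now (6, 8, 2, 5)
  T_b: need (5, 7, 2, 5) fits (6, 8, 2, 5); releases (3, 1, 2, 1), pool now (9, 9, 4, 6)
  T_d: need (8, 8, 4, 3) fits (9, 9, 4, 6); releases (2, 2, 2, 2), pool now (11, 11, 6, 8)


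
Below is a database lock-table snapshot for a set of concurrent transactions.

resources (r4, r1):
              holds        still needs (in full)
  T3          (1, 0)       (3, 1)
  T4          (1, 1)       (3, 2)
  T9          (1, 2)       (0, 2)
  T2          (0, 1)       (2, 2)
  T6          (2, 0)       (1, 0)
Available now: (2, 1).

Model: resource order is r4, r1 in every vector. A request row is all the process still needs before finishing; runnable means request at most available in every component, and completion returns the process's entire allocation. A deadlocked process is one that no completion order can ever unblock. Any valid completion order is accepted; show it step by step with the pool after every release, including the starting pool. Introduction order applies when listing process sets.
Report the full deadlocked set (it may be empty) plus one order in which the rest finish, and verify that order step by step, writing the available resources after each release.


Deadlocked set: T4, T9 and T2.
Key observation: the wall is r1: completing T6, T3 brings the pool only to (5, 1), and all the rest need more.
The rest can finish in the order T6, T3. Verifying each step:
  pool = (2, 1)
  T6 needs (1, 0) <= (2, 1) -> finishes; pool += (2, 0) = (4, 1)
  T3 needs (3, 1) <= (4, 1) -> finishes; pool += (1, 0) = (5, 1)
The stuck group stays short no matter what:
  blocked: T4 wants (3, 2), pool (5, 1) — not enough r1
  blocked: T9 wants (0, 2), pool (5, 1) — not enough r1
  blocked: T2 wants (2, 2), pool (5, 1) — not enough r1


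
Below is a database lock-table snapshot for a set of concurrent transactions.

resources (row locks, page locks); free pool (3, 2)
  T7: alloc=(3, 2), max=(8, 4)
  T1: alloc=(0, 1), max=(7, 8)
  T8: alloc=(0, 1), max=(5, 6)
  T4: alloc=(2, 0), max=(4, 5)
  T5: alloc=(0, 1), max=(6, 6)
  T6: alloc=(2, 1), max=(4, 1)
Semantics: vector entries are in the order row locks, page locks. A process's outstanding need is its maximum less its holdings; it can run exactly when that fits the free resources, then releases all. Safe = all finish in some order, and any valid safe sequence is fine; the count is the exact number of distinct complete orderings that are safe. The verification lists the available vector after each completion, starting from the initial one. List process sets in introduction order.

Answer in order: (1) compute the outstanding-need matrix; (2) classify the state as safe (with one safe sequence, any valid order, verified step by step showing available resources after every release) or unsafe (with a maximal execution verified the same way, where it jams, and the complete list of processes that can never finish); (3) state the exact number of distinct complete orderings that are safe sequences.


(1) Need matrix, components ordered row locks, page locks:
  T7: (5, 2)
  T1: (7, 7)
  T8: (5, 5)
  T4: (2, 5)
  T5: (6, 5)
  T6: (2, 0)
(2) The state is SAFE; one workable sequence: T6, T7, T5, T8, T4, T1.
Key observation: T7 marks the first exact bind of the order: its need (5, 2) fits the free (5, 3) with zero slack on a requested resource.
Check, step by step:
  pool = (3, 2)
  run T6 (needs (2, 0), free (3, 2)); after release of (2, 1) the pool is (5, 3)
  run T7 (needs (5, 2), free (5, 3)); after release of (3, 2) the pool is (8, 5)
  run T5 (needs (6, 5), free (8, 5)); after release of (0, 1) the pool is (8, 6)
  run T8 (needs (5, 5), free (8, 6)); after release of (0, 1) the pool is (8, 7)
  run T4 (needs (2, 5), free (8, 7)); after release of (2, 0) the pool is (10, 7)
  run T1 (needs (7, 7), free (10, 7)); after release of (0, 1) the pool is (10, 8)
(3) The exact count: 8 of the possible complete orderings are safe sequences.


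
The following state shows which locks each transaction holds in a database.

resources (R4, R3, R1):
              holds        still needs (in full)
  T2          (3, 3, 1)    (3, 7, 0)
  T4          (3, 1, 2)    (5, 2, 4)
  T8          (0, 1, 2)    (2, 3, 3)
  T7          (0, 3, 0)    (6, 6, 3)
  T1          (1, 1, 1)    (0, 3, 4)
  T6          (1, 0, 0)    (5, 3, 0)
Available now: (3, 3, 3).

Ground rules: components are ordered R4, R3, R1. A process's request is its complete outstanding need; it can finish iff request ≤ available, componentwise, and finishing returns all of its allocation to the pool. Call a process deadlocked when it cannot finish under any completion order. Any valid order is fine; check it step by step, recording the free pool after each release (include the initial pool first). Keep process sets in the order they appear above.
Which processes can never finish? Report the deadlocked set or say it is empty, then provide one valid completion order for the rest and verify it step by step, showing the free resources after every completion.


Deadlocked: T2, T4, T7 and T6.
Key observation: after T8, T1 the pool peaks at (4, 5, 6), and each blocked process is short somewhere: T2 on R3; T4 on R4; T7 on R4, R3; T6 on R4.
The rest can finish in the order T8, T1. Walking it through:
  pool = (3, 3, 3)
  T8 needs (2, 3, 3) <= (3, 3, 3) -> finishes; pool += (0, 1, 2) = (3, 4, 5)
  T1 needs (0, 3, 4) <= (3, 4, 5) -> finishes; pool += (1, 1, 1) = (4, 5, 6)
The blocked processes can never fit:
  blocked: T2 wants (3, 7, 0), pool (4, 5, 6) — not enough R3
  blocked: T4 wants (5, 2, 4), pool (4, 5, 6) — not enough R4
  blocked: T7 wants (6, 6, 3), pool (4, 5, 6) — not enough R4 and R3
  blocked: T6 wants (5, 3, 0), pool (4, 5, 6) — not enough R4


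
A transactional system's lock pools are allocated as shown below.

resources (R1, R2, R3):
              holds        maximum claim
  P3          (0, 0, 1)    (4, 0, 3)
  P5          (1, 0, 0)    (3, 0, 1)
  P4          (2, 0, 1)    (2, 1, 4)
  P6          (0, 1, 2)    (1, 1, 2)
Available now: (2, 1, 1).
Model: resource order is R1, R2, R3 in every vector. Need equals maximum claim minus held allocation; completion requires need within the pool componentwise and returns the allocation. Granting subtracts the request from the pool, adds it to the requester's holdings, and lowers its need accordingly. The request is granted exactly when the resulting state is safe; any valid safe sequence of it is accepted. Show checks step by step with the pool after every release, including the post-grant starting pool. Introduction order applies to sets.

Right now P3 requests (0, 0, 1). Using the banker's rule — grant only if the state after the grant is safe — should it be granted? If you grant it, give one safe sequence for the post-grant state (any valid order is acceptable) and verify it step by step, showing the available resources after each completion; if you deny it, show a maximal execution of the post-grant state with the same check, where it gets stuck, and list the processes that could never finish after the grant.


DENY — the pretend-granted state is unsafe.
Key observation: after P6, P5 the pool peaks at (3, 2, 2), and each blocked process is short somewhere: P3 on R1; P4 on R3.
After a pretend grant, a maximal execution: P6, P5 — then nothing else fits. Verifying each step:
  pool = (2, 1, 0)
  P6: need (1, 0, 0) fits (2, 1, 0); releases (0, 1, 2), pool now (2, 2, 2)
  P5: need (2, 0, 1) fits (2, 2, 2); releases (1, 0, 0), pool now (3, 2, 2)
  blocked: P3 wants (4, 0, 1), pool (3, 2, 2) — not enough R1
  blocked: P4 wants (0, 1, 3), pool (3, 2, 2) — not enough R3
Post-grant, the permanently blocked set is P3 and P4.


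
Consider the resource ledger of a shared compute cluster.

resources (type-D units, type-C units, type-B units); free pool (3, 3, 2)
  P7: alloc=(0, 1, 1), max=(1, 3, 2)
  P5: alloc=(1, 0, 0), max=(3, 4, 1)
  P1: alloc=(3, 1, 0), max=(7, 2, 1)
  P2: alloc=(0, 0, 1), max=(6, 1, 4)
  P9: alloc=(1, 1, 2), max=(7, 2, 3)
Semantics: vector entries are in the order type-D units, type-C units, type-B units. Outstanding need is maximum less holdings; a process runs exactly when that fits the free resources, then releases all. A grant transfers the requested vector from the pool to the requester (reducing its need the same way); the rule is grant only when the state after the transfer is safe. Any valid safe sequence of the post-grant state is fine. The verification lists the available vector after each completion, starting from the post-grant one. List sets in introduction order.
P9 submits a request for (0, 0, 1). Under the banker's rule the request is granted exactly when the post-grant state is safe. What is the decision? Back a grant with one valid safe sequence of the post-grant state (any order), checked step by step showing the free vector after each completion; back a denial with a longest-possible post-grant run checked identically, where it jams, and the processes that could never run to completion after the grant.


GRANT — the state after the grant stays safe, e.g. via P7, P5, P1, P9, P2.
Key observation: granting shrinks the pool to (3, 3, 1), yet P7 still fits and the chain goes through.
Step-by-step check of the post-grant state:
  pool = (3, 3, 1)
  P7: need (1, 2, 1) fits (3, 3, 1); releases (0, 1, 1), pool now (3, 4, 2)
  P5: need (2, 4, 1) fits (3, 4, 2); releases (1, 0, 0), pool now (4, 4, 2)
  P1: need (4, 1, 1) fits (4, 4, 2); releases (3, 1, 0), pool now (7, 5, 2)
  P9: need (6, 1, 0) fits (7, 5, 2); releases (1, 1, 3), pool now (8, 6, 5)
  P2: need (6, 1, 3) fits (8, 6, 5); releases (0, 0, 1), pool now (8, 6, 6)


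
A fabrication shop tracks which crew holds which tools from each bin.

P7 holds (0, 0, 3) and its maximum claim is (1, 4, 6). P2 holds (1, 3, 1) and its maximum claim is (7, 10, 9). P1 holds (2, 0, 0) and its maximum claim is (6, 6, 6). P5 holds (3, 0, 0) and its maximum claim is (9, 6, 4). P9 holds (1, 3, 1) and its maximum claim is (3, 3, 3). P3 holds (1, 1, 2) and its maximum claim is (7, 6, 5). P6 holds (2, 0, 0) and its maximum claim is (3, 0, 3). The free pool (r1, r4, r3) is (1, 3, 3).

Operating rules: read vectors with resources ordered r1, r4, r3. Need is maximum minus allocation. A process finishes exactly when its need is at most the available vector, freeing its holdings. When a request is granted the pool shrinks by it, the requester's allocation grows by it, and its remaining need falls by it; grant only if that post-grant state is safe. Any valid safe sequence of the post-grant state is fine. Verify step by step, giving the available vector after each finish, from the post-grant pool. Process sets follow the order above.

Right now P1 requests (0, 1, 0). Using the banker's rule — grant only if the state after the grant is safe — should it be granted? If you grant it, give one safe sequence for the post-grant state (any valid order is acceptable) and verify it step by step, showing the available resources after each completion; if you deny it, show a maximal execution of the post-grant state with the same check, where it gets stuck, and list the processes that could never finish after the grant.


GRANT. The post-grant state is safe; one safe sequence: P6, P9, P7, P1, P3, P2, P5.
Key observation: post-grant, (1, 2, 3) remains, and an order beginning with P6 completes everyone.
Check on the post-grant state, step by step:
  pool = (1, 2, 3)
  P6 needs (1, 0, 3) <= (1, 2, 3) -> finishes; pool += (2, 0, 0) = (3, 2, 3)
  P9 needs (2, 0, 2) <= (3, 2, 3) -> finishes; pool += (1, 3, 1) = (4, 5, 4)
  P7 needs (1, 4, 3) <= (4, 5, 4) -> finishes; pool += (0, 0, 3) = (4, 5, 7)
  P1 needs (4, 5, 6) <= (4, 5, 7) -> finishes; pool += (2, 1, 0) = (6, 6, 7)
  P3 needs (6, 5, 3) <= (6, 6, 7) -> finishes; pool += (1, 1, 2) = (7, 7, 9)
  P2 needs (6, 7, 8) <= (7, 7, 9) -> finishes; pool += (1, 3, 1) = (8, 10, 10)
  P5 needs (6, 6, 4) <= (8, 10, 10) -> finishes; pool += (3, 0, 0) = (11, 10, 10)


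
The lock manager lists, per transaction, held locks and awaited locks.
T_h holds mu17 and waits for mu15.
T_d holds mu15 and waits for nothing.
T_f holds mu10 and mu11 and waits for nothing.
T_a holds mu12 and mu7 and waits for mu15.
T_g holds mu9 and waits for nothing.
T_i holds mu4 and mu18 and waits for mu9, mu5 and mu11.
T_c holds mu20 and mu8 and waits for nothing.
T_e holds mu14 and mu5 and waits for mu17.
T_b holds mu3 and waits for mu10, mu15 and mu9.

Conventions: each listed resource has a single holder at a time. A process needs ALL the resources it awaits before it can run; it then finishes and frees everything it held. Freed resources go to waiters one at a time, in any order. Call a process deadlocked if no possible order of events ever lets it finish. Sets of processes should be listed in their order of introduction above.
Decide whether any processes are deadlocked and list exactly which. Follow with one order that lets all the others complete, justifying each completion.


No process is deadlocked.
Key observation: no waiting chain loops back on itself — every chain ends at a process that waits on nothing, so everyone eventually runs.
The rest can finish in the order T_d, T_h, T_e, T_f, T_a, T_c, T_g, T_i, T_b.
Step-by-step check:
  T_d: no waits; runs immediately, freeing mu15
  T_h: everything it awaited (mu15) is free; runs, freeing mu17
  T_e: everything it awaited (mu17) is free; runs, freeing mu14 and mu5
  T_f: no waits; runs immediately, freeing mu10 and mu11
  T_a: everything it awaited (mu15) is free; runs, freeing mu12 and mu7
  T_c: no waits; runs immediately, freeing mu20 and mu8
  T_g: no waits; runs immediately, freeing mu9
  T_i: everything it awaited (mu9, mu5 and mu11) is free; runs, freeing mu4 and mu18
  T_b: everything it awaited (mu10, mu15 and mu9) is free; runs, freeing mu3


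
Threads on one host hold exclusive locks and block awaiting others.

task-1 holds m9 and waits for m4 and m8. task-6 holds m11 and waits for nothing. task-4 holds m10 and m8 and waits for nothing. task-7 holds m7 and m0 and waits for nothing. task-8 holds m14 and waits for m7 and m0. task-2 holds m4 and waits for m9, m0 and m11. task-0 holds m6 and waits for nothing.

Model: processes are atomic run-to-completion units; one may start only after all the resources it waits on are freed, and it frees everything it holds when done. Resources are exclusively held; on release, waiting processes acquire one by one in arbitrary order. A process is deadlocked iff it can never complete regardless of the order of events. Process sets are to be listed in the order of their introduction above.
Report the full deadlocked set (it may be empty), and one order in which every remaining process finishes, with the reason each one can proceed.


Deadlocked: task-1 and task-2.
Key observation: the knot is the closed ring of waits task-1 -> task-2 -> task-1; no other process is dragged down with it.
A valid finishing order for the others: task-6, task-7, task-0, task-8, task-4.
Check, step by step:
  task-6: no waits; runs immediately, freeing m11
  task-7: no waits; runs immediately, freeing m7 and m0
  task-0: no waits; runs immediately, freeing m6
  task-8 waits on m7 and m0 — all released -> runs and releases m14
  task-4: no waits; runs immediately, freeing m10 and m8


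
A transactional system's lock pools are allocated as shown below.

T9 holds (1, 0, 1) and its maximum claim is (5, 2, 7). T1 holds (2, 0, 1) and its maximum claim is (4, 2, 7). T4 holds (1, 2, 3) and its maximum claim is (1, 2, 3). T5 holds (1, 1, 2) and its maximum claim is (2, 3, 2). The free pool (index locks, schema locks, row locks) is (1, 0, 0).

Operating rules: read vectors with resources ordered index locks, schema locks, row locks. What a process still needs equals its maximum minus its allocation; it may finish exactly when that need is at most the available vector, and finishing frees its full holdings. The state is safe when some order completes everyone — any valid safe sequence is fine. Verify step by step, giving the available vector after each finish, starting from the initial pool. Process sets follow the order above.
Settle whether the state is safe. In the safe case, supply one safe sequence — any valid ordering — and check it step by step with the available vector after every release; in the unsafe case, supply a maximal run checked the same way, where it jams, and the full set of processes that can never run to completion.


UNSAFE — no complete ordering exists.
Key observation: T4, T5 can finish, but then (3, 3, 5) is all there is, and the blocked group's row locks demands exceed it.
The run T4, T5 cannot be extended any further. Check, step by step:
  pool = (1, 0, 0)
  run T4 (needs (0, 0, 0), free (1, 0, 0)); after release of (1, 2, 3) the pool is (2, 2, 3)
  run T5 (needs (1, 2, 0), free (2, 2, 3)); after release of (1, 1, 2) the pool is (3, 3, 5)
  blocked: T9 wants (4, 2, 6), pool (3, 3, 5) — not enough index locks and row locks
  blocked: T1 wants (2, 2, 6), pool (3, 3, 5) — not enough row locks
Permanently blocked: T9 and T1.


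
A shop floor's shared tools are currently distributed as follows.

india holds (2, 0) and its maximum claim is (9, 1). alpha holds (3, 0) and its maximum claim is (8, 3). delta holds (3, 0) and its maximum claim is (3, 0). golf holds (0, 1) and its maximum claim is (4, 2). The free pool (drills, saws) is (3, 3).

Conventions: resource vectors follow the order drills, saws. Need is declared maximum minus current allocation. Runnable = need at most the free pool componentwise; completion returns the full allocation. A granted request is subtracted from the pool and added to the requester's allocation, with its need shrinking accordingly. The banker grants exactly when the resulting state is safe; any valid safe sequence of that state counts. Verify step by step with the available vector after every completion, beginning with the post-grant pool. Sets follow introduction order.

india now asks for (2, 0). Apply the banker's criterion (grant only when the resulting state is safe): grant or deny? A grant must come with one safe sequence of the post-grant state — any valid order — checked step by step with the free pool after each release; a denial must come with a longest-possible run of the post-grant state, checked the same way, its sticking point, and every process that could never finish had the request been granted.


DENY — the pretend-granted state is unsafe.
Key observation: even finishing delta, golf leaves just (4, 4) free — too little drills for any of the remaining processes.
After a pretend grant, a maximal execution: delta, golf — then nothing else fits. Walking it through:
  pool = (1, 3)
  run delta (needs (0, 0), free (1, 3)); after release of (3, 0) the pool is (4, 3)
  run golf (needs (4, 1), free (4, 3)); after release of (0, 1) the pool is (4, 4)
  india cannot run: need (5, 1) vs free (4, 4) (insufficient drills)
  alpha cannot run: need (5, 3) vs free (4, 4) (insufficient drills)
Post-grant, the permanently blocked set is india and alpha.
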